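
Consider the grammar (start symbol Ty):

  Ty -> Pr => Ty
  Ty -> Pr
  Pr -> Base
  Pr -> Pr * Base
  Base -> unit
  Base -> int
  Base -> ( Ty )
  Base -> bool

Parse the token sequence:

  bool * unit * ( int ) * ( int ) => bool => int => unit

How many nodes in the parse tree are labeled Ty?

[Ty [Pr [Pr [Pr [Pr [Base bool]] * [Base unit]] * [Base ( [Ty [Pr [Base int]]] )]] * [Base ( [Ty [Pr [Base int]]] )]] => [Ty [Pr [Base bool]] => [Ty [Pr [Base int]] => [Ty [Pr [Base unit]]]]]]

6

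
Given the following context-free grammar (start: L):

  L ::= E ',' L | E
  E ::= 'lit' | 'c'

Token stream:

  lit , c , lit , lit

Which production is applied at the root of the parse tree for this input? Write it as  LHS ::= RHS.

L ::= E ',' L

[L [E lit] , [L [E c] , [L [E lit] , [L [E lit]]]]]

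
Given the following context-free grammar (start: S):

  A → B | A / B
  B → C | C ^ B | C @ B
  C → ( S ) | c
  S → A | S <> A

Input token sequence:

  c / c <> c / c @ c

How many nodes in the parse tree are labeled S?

[S [S [A [A [B [C c]]] / [B [C c]]]] <> [A [A [B [C c]]] / [B [C c] @ [B [C c]]]]]

2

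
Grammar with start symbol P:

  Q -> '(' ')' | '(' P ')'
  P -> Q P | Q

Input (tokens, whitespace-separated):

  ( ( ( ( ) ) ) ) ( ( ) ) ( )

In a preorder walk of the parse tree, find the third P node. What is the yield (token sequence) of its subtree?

( ( ) )

[P [Q ( [P [Q ( [P [Q ( [P [Q ( )]] )]] )]] )] [P [Q ( [P [Q ( )]] )] [P [Q ( )]]]]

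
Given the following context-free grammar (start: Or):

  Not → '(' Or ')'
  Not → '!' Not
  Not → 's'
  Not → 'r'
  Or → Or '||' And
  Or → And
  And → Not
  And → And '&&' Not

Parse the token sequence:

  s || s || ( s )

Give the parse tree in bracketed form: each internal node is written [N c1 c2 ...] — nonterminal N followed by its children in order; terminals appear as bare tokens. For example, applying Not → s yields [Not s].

Or
Or || And
Or || And || And
And || And || And
Not || And || And
s || And || And
s || Not || And
s || s || And
s || s || Not
s || s || ( Or )
s || s || ( And )
s || s || ( Not )
s || s || ( s )

[Or [Or [Or [And [Not s]]] || [And [Not s]]] || [And [Not ( [Or [And [Not s]]] )]]]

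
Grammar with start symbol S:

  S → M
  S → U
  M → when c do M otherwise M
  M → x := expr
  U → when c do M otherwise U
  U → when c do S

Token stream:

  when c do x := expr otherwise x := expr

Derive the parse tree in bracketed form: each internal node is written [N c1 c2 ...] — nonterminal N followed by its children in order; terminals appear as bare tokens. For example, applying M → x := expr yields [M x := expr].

[S [M when c do [M x := expr] otherwise [M x := expr]]]

S
M
when c do M otherwise M
when c do x := expr otherwise M
when c do x := expr otherwise x := expr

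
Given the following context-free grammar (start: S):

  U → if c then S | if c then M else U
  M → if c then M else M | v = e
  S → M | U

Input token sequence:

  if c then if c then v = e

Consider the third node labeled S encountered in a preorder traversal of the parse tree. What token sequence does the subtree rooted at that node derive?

[S [U if c then [S [U if c then [S [M v = e]]]]]]

v = e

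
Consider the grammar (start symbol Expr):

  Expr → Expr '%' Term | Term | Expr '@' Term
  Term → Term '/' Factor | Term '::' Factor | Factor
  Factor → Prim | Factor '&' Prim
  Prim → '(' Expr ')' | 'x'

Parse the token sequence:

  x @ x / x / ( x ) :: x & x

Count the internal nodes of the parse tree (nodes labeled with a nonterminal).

[Expr [Expr [Term [Factor [Prim x]]]] @ [Term [Term [Term [Term [Factor [Prim x]]] / [Factor [Prim x]]] / [Factor [Prim ( [Expr [Term [Factor [Prim x]]]] )]]] :: [Factor [Factor [Prim x]] & [Prim x]]]]

23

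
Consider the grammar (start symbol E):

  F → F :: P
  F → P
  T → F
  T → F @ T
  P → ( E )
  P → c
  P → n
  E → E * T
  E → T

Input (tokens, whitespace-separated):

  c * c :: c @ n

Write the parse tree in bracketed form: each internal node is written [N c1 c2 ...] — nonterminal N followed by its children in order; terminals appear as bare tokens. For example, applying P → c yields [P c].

E
E * T
T * T
F * T
P * T
c * T
c * F @ T
c * F :: P @ T
c * P :: P @ T
c * c :: P @ T
c * c :: c @ T
c * c :: c @ F
c * c :: c @ P
c * c :: c @ n

[E [E [T [F [P c]]]] * [T [F [F [P c]] :: [P c]] @ [T [F [P n]]]]]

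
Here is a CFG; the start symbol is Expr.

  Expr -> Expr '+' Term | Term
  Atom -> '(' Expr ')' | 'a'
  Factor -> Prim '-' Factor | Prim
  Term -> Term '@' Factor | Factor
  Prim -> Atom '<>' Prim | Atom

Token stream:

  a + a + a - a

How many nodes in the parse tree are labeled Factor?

[Expr [Expr [Expr [Term [Factor [Prim [Atom a]]]]] + [Term [Factor [Prim [Atom a]]]]] + [Term [Factor [Prim [Atom a]] - [Factor [Prim [Atom a]]]]]]

4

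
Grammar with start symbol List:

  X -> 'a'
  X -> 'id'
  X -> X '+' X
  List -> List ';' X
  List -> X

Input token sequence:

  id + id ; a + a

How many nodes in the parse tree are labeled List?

[List [List [X [X id] + [X id]]] ; [X [X a] + [X a]]]

2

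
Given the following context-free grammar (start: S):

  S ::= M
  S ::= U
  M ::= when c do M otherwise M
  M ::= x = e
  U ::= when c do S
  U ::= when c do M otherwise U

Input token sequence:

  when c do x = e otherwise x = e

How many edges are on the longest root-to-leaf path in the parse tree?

[S [M when c do [M x = e] otherwise [M x = e]]]

3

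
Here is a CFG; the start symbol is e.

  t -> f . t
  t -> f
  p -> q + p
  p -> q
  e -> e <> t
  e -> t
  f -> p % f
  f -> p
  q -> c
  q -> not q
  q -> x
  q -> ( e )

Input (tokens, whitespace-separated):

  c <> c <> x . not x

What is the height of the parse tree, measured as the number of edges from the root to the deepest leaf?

[e [e [e [t [f [p [q c]]]]] <> [t [f [p [q c]]]]] <> [t [f [p [q x]]] . [t [f [p [q not [q x]]]]]]]

7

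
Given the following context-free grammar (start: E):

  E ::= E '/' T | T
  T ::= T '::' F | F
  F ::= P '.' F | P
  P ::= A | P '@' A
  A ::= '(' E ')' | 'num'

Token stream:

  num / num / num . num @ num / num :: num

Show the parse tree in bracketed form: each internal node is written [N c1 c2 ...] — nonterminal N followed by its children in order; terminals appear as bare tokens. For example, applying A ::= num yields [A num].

[E [E [E [E [T [F [P [A num]]]]] / [T [F [P [A num]]]]] / [T [F [P [A num]] . [F [P [P [A num]] @ [A num]]]]]] / [T [T [F [P [A num]]]] :: [F [P [A num]]]]]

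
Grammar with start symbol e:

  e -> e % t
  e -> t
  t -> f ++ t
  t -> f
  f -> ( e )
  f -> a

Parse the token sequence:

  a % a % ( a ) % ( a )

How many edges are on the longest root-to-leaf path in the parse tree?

[e [e [e [e [t [f a]]] % [t [f a]]] % [t [f ( [e [t [f a]]] )]]] % [t [f ( [e [t [f a]]] )]]]

7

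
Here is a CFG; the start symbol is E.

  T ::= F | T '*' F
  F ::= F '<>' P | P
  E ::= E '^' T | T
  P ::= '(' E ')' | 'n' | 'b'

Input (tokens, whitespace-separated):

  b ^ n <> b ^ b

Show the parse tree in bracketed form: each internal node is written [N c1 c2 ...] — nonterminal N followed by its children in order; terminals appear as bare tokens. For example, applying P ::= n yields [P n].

[E [E [E [T [F [P b]]]] ^ [T [F [F [P n]] <> [P b]]]] ^ [T [F [P b]]]]

E
E ^ T
E ^ T ^ T
T ^ T ^ T
F ^ T ^ T
P ^ T ^ T
b ^ T ^ T
b ^ F ^ T
b ^ F <> P ^ T
b ^ P <> P ^ T
b ^ n <> P ^ T
b ^ n <> b ^ T
b ^ n <> b ^ F
b ^ n <> b ^ P
b ^ n <> b ^ b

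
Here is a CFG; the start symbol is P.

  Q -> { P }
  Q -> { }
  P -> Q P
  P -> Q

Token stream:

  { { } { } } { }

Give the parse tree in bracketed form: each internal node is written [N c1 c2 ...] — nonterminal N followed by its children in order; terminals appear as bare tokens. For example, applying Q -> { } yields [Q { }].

P
Q P
{ P } P
{ Q P } P
{ { } P } P
{ { } Q } P
{ { } { } } P
{ { } { } } Q
{ { } { } } { }

[P [Q { [P [Q { }] [P [Q { }]]] }] [P [Q { }]]]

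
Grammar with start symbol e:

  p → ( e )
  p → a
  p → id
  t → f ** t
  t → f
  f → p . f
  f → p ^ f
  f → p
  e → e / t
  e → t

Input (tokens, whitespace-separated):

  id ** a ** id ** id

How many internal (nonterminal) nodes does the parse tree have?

[e [t [f [p id]] ** [t [f [p a]] ** [t [f [p id]] ** [t [f [p id]]]]]]]

13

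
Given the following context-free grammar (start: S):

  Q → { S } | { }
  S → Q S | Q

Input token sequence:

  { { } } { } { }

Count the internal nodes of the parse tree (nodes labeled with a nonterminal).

8

[S [Q { [S [Q { }]] }] [S [Q { }] [S [Q { }]]]]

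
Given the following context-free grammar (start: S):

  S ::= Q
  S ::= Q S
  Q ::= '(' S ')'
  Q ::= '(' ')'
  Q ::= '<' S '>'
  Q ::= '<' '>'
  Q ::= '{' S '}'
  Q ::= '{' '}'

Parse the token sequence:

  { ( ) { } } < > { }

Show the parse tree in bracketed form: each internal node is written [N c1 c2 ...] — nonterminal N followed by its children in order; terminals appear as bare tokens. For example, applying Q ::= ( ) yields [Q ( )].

[S [Q { [S [Q ( )] [S [Q { }]]] }] [S [Q < >] [S [Q { }]]]]

S
Q S
{ S } S
{ Q S } S
{ ( ) S } S
{ ( ) Q } S
{ ( ) { } } S
{ ( ) { } } Q S
{ ( ) { } } < > S
{ ( ) { } } < > Q
{ ( ) { } } < > { }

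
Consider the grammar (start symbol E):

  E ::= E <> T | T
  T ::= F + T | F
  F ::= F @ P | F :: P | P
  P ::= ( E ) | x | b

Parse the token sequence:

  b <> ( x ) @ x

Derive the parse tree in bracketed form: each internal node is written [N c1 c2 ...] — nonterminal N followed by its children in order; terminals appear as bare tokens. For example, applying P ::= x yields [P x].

[E [E [T [F [P b]]]] <> [T [F [F [P ( [E [T [F [P x]]]] )]] @ [P x]]]]

E
E <> T
T <> T
F <> T
P <> T
b <> T
b <> F
b <> F @ P
b <> P @ P
b <> ( E ) @ P
b <> ( T ) @ P
b <> ( F ) @ P
b <> ( P ) @ P
b <> ( x ) @ P
b <> ( x ) @ x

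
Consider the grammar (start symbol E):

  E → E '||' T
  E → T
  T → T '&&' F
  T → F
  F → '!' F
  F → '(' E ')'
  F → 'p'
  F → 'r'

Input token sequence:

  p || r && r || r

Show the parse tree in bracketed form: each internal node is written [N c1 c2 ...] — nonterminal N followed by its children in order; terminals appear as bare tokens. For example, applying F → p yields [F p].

[E [E [E [T [F p]]] || [T [T [F r]] && [F r]]] || [T [F r]]]

E
E || T
E || T || T
T || T || T
F || T || T
p || T || T
p || T && F || T
p || F && F || T
p || r && F || T
p || r && r || T
p || r && r || F
p || r && r || r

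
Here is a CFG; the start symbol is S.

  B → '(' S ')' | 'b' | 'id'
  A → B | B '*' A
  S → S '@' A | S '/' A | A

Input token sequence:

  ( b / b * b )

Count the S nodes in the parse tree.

[S [A [B ( [S [S [A [B b]]] / [A [B b] * [A [B b]]]] )]]]

3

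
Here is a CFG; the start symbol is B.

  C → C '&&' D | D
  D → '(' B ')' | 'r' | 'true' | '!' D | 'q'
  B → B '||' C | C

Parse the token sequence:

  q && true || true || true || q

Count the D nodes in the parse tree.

5

[B [B [B [B [C [C [D q]] && [D true]]] || [C [D true]]] || [C [D true]]] || [C [D q]]]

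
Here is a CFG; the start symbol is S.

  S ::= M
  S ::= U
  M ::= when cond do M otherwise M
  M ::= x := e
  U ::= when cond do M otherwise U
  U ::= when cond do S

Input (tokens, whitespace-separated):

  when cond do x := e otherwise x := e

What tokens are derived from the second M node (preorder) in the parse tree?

x := e

[S [M when cond do [M x := e] otherwise [M x := e]]]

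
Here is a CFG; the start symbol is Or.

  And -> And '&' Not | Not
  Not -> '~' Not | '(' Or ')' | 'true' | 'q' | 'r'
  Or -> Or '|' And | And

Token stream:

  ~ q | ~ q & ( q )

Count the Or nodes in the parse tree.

[Or [Or [And [Not ~ [Not q]]]] | [And [And [Not ~ [Not q]]] & [Not ( [Or [And [Not q]]] )]]]

3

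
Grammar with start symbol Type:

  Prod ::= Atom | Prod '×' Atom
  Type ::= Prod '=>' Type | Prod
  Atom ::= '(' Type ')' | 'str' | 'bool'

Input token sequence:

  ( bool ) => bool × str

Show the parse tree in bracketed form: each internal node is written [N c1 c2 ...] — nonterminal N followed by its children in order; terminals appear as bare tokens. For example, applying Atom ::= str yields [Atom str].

[Type [Prod [Atom ( [Type [Prod [Atom bool]]] )]] => [Type [Prod [Prod [Atom bool]] × [Atom str]]]]

Type
Prod => Type
Atom => Type
( Type ) => Type
( Prod ) => Type
( Atom ) => Type
( bool ) => Type
( bool ) => Prod
( bool ) => Prod × Atom
( bool ) => Atom × Atom
( bool ) => bool × Atom
( bool ) => bool × str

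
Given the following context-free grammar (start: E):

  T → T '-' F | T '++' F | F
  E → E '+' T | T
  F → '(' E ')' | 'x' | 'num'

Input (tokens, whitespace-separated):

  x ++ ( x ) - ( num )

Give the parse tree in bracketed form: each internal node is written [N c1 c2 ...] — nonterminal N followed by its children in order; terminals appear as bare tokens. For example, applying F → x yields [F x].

E
T
T - F
T ++ F - F
F ++ F - F
x ++ F - F
x ++ ( E ) - F
x ++ ( T ) - F
x ++ ( F ) - F
x ++ ( x ) - F
x ++ ( x ) - ( E )
x ++ ( x ) - ( T )
x ++ ( x ) - ( F )
x ++ ( x ) - ( num )

[E [T [T [T [F x]] ++ [F ( [E [T [F x]]] )]] - [F ( [E [T [F num]]] )]]]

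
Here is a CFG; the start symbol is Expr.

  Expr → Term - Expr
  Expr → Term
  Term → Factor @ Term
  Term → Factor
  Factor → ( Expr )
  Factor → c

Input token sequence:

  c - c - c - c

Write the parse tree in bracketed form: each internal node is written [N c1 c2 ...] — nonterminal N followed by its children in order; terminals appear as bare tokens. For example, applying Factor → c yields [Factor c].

[Expr [Term [Factor c]] - [Expr [Term [Factor c]] - [Expr [Term [Factor c]] - [Expr [Term [Factor c]]]]]]

Expr
Term - Expr
Factor - Expr
c - Expr
c - Term - Expr
c - Factor - Expr
c - c - Expr
c - c - Term - Expr
c - c - Factor - Expr
c - c - c - Expr
c - c - c - Term
c - c - c - Factor
c - c - c - c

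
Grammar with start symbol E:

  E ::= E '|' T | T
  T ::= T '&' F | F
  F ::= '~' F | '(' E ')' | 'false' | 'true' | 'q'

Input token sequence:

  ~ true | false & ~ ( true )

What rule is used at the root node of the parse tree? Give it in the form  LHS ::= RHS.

[E [E [T [F ~ [F true]]]] | [T [T [F false]] & [F ~ [F ( [E [T [F true]]] )]]]]

E ::= E '|' T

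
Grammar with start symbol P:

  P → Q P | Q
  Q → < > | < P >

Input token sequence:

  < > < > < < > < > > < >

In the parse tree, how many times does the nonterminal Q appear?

6

[P [Q < >] [P [Q < >] [P [Q < [P [Q < >] [P [Q < >]]] >] [P [Q < >]]]]]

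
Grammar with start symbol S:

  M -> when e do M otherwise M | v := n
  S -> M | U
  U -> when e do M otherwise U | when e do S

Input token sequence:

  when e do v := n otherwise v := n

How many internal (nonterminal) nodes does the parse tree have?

[S [M when e do [M v := n] otherwise [M v := n]]]

4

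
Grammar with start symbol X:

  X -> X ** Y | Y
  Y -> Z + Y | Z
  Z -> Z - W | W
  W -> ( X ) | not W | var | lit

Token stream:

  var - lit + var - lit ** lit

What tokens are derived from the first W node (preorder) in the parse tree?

[X [X [Y [Z [Z [W var]] - [W lit]] + [Y [Z [Z [W var]] - [W lit]]]]] ** [Y [Z [W lit]]]]

var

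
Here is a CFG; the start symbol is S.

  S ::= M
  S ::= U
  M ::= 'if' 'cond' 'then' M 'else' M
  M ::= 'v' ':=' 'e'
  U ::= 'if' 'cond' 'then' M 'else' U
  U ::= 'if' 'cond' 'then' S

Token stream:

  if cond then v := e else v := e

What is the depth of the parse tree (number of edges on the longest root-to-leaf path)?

[S [M if cond then [M v := e] else [M v := e]]]

3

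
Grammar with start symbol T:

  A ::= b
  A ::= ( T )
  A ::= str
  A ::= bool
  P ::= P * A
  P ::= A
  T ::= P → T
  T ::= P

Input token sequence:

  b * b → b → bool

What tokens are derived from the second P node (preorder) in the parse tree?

b

[T [P [P [A b]] * [A b]] → [T [P [A b]] → [T [P [A bool]]]]]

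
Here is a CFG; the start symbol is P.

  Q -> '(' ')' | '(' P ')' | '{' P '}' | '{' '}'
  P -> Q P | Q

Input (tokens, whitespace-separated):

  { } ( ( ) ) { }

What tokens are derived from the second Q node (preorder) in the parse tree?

[P [Q { }] [P [Q ( [P [Q ( )]] )] [P [Q { }]]]]

( ( ) )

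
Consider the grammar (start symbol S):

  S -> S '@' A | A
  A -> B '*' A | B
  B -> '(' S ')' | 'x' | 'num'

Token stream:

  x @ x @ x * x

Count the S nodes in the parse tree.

[S [S [S [A [B x]]] @ [A [B x]]] @ [A [B x] * [A [B x]]]]

3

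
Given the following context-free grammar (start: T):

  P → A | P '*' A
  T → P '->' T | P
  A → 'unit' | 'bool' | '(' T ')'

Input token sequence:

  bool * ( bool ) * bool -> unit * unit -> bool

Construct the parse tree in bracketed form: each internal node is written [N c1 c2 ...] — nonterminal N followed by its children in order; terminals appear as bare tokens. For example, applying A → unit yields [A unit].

T
P -> T
P * A -> T
P * A * A -> T
A * A * A -> T
bool * A * A -> T
bool * ( T ) * A -> T
bool * ( P ) * A -> T
bool * ( A ) * A -> T
bool * ( bool ) * A -> T
bool * ( bool ) * bool -> T
bool * ( bool ) * bool -> P -> T
bool * ( bool ) * bool -> P * A -> T
bool * ( bool ) * bool -> A * A -> T
bool * ( bool ) * bool -> unit * A -> T
bool * ( bool ) * bool -> unit * unit -> T
bool * ( bool ) * bool -> unit * unit -> P
bool * ( bool ) * bool -> unit * unit -> A
bool * ( bool ) * bool -> unit * unit -> bool

[T [P [P [P [A bool]] * [A ( [T [P [A bool]]] )]] * [A bool]] -> [T [P [P [A unit]] * [A unit]] -> [T [P [A bool]]]]]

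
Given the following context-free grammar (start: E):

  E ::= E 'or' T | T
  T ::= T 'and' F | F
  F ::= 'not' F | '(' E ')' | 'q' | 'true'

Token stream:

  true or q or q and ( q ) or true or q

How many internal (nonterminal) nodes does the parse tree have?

20

[E [E [E [E [E [T [F true]]] or [T [F q]]] or [T [T [F q]] and [F ( [E [T [F q]]] )]]] or [T [F true]]] or [T [F q]]]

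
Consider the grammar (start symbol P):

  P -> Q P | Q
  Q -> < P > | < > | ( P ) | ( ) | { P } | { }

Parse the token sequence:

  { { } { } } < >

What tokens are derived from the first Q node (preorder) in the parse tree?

{ { } { } }

[P [Q { [P [Q { }] [P [Q { }]]] }] [P [Q < >]]]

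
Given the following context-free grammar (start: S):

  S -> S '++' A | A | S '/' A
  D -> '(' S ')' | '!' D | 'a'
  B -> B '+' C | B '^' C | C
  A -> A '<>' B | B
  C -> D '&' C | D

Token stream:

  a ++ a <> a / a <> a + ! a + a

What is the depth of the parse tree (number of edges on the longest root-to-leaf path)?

[S [S [S [A [B [C [D a]]]]] ++ [A [A [B [C [D a]]]] <> [B [C [D a]]]]] / [A [A [B [C [D a]]]] <> [B [B [B [C [D a]]] + [C [D ! [D a]]]] + [C [D a]]]]]

7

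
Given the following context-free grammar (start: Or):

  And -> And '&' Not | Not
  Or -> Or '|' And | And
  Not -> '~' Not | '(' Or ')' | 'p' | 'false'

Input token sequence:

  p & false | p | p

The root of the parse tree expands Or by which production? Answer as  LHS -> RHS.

Or -> Or '|' And

[Or [Or [Or [And [And [Not p]] & [Not false]]] | [And [Not p]]] | [And [Not p]]]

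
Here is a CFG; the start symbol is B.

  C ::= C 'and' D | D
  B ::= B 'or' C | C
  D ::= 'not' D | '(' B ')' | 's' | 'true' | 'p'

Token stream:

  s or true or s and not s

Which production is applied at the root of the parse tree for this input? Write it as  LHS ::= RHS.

[B [B [B [C [D s]]] or [C [D true]]] or [C [C [D s]] and [D not [D s]]]]

B ::= B 'or' C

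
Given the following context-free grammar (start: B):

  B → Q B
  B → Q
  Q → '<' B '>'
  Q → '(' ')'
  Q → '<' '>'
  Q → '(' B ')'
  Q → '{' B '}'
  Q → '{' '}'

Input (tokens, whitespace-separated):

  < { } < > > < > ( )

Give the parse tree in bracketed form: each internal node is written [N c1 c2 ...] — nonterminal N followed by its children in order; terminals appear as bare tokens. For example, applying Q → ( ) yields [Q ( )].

[B [Q < [B [Q { }] [B [Q < >]]] >] [B [Q < >] [B [Q ( )]]]]

B
Q B
< B > B
< Q B > B
< { } B > B
< { } Q > B
< { } < > > B
< { } < > > Q B
< { } < > > < > B
< { } < > > < > Q
< { } < > > < > ( )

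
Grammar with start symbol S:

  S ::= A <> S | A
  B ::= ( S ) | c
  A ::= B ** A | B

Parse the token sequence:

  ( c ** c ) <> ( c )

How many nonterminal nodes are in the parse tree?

14

[S [A [B ( [S [A [B c] ** [A [B c]]]] )]] <> [S [A [B ( [S [A [B c]]] )]]]]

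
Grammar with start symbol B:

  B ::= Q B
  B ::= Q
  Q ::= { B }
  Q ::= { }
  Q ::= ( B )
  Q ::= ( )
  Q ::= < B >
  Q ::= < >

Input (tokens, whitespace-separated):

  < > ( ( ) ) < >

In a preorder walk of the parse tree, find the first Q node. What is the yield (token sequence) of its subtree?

[B [Q < >] [B [Q ( [B [Q ( )]] )] [B [Q < >]]]]

< >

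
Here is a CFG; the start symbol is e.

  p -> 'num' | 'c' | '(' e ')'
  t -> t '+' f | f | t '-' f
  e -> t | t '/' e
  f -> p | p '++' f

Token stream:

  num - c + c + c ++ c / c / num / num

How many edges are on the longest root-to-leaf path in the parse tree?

7

[e [t [t [t [t [f [p num]]] - [f [p c]]] + [f [p c]]] + [f [p c] ++ [f [p c]]]] / [e [t [f [p c]]] / [e [t [f [p num]]] / [e [t [f [p num]]]]]]]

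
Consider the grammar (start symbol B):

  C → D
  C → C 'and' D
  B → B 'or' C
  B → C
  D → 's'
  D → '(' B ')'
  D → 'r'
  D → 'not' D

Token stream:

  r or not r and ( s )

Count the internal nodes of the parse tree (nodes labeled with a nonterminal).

12

[B [B [C [D r]]] or [C [C [D not [D r]]] and [D ( [B [C [D s]]] )]]]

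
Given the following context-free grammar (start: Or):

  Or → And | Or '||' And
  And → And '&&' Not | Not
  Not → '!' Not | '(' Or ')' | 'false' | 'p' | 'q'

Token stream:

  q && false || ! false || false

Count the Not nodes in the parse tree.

[Or [Or [Or [And [And [Not q]] && [Not false]]] || [And [Not ! [Not false]]]] || [And [Not false]]]

5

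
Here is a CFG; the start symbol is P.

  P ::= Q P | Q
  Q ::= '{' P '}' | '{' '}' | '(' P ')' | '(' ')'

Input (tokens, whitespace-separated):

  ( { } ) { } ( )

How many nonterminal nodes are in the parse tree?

[P [Q ( [P [Q { }]] )] [P [Q { }] [P [Q ( )]]]]

8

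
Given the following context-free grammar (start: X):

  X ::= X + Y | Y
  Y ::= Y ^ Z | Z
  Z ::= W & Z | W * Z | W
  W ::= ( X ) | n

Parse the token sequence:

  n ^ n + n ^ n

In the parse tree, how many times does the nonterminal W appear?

[X [X [Y [Y [Z [W n]]] ^ [Z [W n]]]] + [Y [Y [Z [W n]]] ^ [Z [W n]]]]

4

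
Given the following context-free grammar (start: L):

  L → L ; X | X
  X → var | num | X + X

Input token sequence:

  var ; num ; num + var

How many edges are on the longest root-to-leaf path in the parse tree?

4

[L [L [L [X var]] ; [X num]] ; [X [X num] + [X var]]]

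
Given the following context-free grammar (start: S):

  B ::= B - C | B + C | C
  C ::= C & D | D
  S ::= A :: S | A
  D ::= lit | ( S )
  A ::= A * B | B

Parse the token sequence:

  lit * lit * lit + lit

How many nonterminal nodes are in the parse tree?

16

[S [A [A [A [B [C [D lit]]]] * [B [C [D lit]]]] * [B [B [C [D lit]]] + [C [D lit]]]]]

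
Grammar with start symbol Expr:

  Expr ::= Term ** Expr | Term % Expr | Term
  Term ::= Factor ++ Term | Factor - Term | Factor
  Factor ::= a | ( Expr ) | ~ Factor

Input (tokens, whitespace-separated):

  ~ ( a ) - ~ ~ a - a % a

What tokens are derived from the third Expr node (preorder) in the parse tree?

a

[Expr [Term [Factor ~ [Factor ( [Expr [Term [Factor a]]] )]] - [Term [Factor ~ [Factor ~ [Factor a]]] - [Term [Factor a]]]] % [Expr [Term [Factor a]]]]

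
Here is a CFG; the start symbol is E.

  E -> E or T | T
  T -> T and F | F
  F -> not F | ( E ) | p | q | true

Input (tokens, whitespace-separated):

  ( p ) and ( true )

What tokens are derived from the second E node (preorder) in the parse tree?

p

[E [T [T [F ( [E [T [F p]]] )]] and [F ( [E [T [F true]]] )]]]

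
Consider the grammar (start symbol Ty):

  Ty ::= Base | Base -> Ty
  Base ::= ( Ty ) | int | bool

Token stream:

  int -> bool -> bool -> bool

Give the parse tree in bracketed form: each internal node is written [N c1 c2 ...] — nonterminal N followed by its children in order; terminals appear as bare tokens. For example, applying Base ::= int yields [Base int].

[Ty [Base int] -> [Ty [Base bool] -> [Ty [Base bool] -> [Ty [Base bool]]]]]

Ty
Base -> Ty
int -> Ty
int -> Base -> Ty
int -> bool -> Ty
int -> bool -> Base -> Ty
int -> bool -> bool -> Ty
int -> bool -> bool -> Base
int -> bool -> bool -> bool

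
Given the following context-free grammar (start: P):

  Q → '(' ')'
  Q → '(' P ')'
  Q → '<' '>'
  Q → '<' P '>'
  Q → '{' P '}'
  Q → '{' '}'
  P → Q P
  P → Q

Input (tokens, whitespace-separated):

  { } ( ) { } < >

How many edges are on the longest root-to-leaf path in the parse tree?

5

[P [Q { }] [P [Q ( )] [P [Q { }] [P [Q < >]]]]]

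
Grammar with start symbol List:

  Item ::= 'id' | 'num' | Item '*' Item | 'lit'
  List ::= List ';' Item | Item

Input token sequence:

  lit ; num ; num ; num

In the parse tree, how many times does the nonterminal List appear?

4

[List [List [List [List [Item lit]] ; [Item num]] ; [Item num]] ; [Item num]]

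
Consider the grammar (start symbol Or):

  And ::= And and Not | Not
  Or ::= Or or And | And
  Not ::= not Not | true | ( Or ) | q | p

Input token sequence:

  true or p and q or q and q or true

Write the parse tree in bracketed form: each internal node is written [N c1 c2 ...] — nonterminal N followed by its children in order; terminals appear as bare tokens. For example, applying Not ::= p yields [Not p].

[Or [Or [Or [Or [And [Not true]]] or [And [And [Not p]] and [Not q]]] or [And [And [Not q]] and [Not q]]] or [And [Not true]]]

Or
Or or And
Or or And or And
Or or And or And or And
And or And or And or And
Not or And or And or And
true or And or And or And
true or And and Not or And or And
true or Not and Not or And or And
true or p and Not or And or And
true or p and q or And or And
true or p and q or And and Not or And
true or p and q or Not and Not or And
true or p and q or q and Not or And
true or p and q or q and q or And
true or p and q or q and q or Not
true or p and q or q and q or true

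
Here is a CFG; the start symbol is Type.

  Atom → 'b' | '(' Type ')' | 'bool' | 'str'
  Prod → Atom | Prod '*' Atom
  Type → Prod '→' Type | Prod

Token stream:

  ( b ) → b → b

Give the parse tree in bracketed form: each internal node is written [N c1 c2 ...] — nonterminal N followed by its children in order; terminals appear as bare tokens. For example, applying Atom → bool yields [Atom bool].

[Type [Prod [Atom ( [Type [Prod [Atom b]]] )]] → [Type [Prod [Atom b]] → [Type [Prod [Atom b]]]]]

Type
Prod → Type
Atom → Type
( Type ) → Type
( Prod ) → Type
( Atom ) → Type
( b ) → Type
( b ) → Prod → Type
( b ) → Atom → Type
( b ) → b → Type
( b ) → b → Prod
( b ) → b → Atom
( b ) → b → b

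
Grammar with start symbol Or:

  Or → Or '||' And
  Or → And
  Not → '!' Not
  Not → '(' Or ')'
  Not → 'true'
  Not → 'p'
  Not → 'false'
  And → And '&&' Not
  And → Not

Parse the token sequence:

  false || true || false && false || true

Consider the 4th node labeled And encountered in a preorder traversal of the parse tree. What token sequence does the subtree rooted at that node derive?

[Or [Or [Or [Or [And [Not false]]] || [And [Not true]]] || [And [And [Not false]] && [Not false]]] || [And [Not true]]]

false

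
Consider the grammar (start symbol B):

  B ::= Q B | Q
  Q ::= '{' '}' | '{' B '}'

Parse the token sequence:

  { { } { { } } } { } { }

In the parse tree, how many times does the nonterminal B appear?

6

[B [Q { [B [Q { }] [B [Q { [B [Q { }]] }]]] }] [B [Q { }] [B [Q { }]]]]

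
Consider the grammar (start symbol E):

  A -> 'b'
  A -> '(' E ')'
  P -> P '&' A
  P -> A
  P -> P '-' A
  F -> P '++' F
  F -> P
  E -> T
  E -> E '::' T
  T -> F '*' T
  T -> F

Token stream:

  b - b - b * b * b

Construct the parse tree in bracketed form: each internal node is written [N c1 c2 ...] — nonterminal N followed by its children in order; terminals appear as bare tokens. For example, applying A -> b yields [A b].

E
T
F * T
P * T
P - A * T
P - A - A * T
A - A - A * T
b - A - A * T
b - b - A * T
b - b - b * T
b - b - b * F * T
b - b - b * P * T
b - b - b * A * T
b - b - b * b * T
b - b - b * b * F
b - b - b * b * P
b - b - b * b * A
b - b - b * b * b

[E [T [F [P [P [P [A b]] - [A b]] - [A b]]] * [T [F [P [A b]]] * [T [F [P [A b]]]]]]]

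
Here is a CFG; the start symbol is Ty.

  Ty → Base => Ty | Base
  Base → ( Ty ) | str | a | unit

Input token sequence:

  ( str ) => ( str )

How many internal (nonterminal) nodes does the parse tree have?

[Ty [Base ( [Ty [Base str]] )] => [Ty [Base ( [Ty [Base str]] )]]]

8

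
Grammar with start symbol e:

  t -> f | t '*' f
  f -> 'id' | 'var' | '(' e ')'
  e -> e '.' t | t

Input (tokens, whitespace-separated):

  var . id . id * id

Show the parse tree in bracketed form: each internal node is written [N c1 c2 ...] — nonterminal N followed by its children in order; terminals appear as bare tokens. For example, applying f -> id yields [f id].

[e [e [e [t [f var]]] . [t [f id]]] . [t [t [f id]] * [f id]]]

e
e . t
e . t . t
t . t . t
f . t . t
var . t . t
var . f . t
var . id . t
var . id . t * f
var . id . f * f
var . id . id * f
var . id . id * id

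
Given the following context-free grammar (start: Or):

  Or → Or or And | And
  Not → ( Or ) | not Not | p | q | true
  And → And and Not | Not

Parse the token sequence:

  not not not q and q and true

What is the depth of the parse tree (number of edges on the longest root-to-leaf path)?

8

[Or [And [And [And [Not not [Not not [Not not [Not q]]]]] and [Not q]] and [Not true]]]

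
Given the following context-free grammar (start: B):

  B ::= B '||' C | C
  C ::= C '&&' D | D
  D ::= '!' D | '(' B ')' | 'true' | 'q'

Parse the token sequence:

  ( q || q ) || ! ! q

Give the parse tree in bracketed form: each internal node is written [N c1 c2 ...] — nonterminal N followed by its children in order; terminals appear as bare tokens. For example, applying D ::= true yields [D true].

B
B || C
C || C
D || C
( B ) || C
( B || C ) || C
( C || C ) || C
( D || C ) || C
( q || C ) || C
( q || D ) || C
( q || q ) || C
( q || q ) || D
( q || q ) || ! D
( q || q ) || ! ! D
( q || q ) || ! ! q

[B [B [C [D ( [B [B [C [D q]]] || [C [D q]]] )]]] || [C [D ! [D ! [D q]]]]]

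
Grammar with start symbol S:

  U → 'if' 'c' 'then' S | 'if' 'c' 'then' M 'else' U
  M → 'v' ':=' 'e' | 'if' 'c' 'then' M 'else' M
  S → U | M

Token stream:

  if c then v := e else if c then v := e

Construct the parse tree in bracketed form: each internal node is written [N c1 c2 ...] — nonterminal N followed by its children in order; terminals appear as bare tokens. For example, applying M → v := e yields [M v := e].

S
U
if c then M else U
if c then v := e else U
if c then v := e else if c then S
if c then v := e else if c then M
if c then v := e else if c then v := e

[S [U if c then [M v := e] else [U if c then [S [M v := e]]]]]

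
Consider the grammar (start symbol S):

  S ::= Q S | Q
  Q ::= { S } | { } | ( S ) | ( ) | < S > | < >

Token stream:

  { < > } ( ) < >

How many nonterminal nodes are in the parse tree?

[S [Q { [S [Q < >]] }] [S [Q ( )] [S [Q < >]]]]

8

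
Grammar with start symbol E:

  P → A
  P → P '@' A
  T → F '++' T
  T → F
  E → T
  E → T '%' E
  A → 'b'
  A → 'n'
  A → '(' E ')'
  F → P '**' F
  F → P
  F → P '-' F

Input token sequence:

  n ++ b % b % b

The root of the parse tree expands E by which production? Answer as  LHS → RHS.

[E [T [F [P [A n]]] ++ [T [F [P [A b]]]]] % [E [T [F [P [A b]]]] % [E [T [F [P [A b]]]]]]]

E → T '%' E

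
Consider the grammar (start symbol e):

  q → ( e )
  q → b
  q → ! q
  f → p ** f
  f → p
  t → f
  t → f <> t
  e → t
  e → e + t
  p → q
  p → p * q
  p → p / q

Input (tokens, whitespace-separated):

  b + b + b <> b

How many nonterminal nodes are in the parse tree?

[e [e [e [t [f [p [q b]]]]] + [t [f [p [q b]]]]] + [t [f [p [q b]]] <> [t [f [p [q b]]]]]]

19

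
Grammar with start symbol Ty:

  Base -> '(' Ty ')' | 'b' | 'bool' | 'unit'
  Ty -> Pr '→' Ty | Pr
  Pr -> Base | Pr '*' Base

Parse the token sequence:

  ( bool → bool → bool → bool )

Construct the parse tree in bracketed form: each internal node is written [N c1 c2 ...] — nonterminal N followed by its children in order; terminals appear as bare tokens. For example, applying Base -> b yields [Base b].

[Ty [Pr [Base ( [Ty [Pr [Base bool]] → [Ty [Pr [Base bool]] → [Ty [Pr [Base bool]] → [Ty [Pr [Base bool]]]]]] )]]]

Ty
Pr
Base
( Ty )
( Pr → Ty )
( Base → Ty )
( bool → Ty )
( bool → Pr → Ty )
( bool → Base → Ty )
( bool → bool → Ty )
( bool → bool → Pr → Ty )
( bool → bool → Base → Ty )
( bool → bool → bool → Ty )
( bool → bool → bool → Pr )
( bool → bool → bool → Base )
( bool → bool → bool → bool )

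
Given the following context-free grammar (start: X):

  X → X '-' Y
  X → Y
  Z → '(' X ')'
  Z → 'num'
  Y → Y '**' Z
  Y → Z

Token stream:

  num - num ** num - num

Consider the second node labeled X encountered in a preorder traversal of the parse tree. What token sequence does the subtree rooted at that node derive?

[X [X [X [Y [Z num]]] - [Y [Y [Z num]] ** [Z num]]] - [Y [Z num]]]

num - num ** num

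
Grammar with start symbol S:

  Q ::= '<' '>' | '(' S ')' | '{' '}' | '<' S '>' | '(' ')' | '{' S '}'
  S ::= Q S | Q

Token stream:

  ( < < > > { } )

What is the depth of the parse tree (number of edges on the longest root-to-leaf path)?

[S [Q ( [S [Q < [S [Q < >]] >] [S [Q { }]]] )]]

6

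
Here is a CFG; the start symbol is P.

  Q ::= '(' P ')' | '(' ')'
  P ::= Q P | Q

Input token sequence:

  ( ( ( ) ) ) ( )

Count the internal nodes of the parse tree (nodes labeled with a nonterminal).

8

[P [Q ( [P [Q ( [P [Q ( )]] )]] )] [P [Q ( )]]]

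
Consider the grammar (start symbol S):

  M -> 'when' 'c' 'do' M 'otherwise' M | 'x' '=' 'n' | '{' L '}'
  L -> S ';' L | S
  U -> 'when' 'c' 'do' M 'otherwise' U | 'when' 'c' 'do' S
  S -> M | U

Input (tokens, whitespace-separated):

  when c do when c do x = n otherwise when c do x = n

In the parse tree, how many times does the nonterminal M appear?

2

[S [U when c do [S [U when c do [M x = n] otherwise [U when c do [S [M x = n]]]]]]]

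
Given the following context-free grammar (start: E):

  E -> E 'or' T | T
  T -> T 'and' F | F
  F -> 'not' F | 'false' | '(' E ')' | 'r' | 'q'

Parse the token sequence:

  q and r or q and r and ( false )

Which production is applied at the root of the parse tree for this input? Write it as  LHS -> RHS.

[E [E [T [T [F q]] and [F r]]] or [T [T [T [F q]] and [F r]] and [F ( [E [T [F false]]] )]]]

E -> E 'or' T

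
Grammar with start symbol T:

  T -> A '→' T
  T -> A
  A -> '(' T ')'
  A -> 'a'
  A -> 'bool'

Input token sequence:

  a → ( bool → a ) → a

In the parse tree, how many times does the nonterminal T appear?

5

[T [A a] → [T [A ( [T [A bool] → [T [A a]]] )] → [T [A a]]]]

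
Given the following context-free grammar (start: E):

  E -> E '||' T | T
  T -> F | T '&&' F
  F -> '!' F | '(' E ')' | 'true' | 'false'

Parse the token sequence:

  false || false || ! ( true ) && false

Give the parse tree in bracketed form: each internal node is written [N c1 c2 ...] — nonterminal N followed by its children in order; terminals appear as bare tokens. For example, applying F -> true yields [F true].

[E [E [E [T [F false]]] || [T [F false]]] || [T [T [F ! [F ( [E [T [F true]]] )]]] && [F false]]]

E
E || T
E || T || T
T || T || T
F || T || T
false || T || T
false || F || T
false || false || T
false || false || T && F
false || false || F && F
false || false || ! F && F
false || false || ! ( E ) && F
false || false || ! ( T ) && F
false || false || ! ( F ) && F
false || false || ! ( true ) && F
false || false || ! ( true ) && false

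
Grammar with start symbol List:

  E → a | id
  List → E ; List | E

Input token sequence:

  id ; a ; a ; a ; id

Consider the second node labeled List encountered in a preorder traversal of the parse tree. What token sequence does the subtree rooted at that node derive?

a ; a ; a ; id

[List [E id] ; [List [E a] ; [List [E a] ; [List [E a] ; [List [E id]]]]]]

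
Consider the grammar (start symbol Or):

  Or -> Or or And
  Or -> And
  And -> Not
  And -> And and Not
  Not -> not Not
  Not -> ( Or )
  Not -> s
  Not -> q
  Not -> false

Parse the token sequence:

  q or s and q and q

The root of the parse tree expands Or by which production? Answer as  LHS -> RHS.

Or -> Or or And

[Or [Or [And [Not q]]] or [And [And [And [Not s]] and [Not q]] and [Not q]]]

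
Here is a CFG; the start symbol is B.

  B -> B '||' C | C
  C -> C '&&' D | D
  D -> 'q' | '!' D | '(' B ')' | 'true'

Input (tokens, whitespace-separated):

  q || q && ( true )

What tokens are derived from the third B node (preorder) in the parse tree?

[B [B [C [D q]]] || [C [C [D q]] && [D ( [B [C [D true]]] )]]]

true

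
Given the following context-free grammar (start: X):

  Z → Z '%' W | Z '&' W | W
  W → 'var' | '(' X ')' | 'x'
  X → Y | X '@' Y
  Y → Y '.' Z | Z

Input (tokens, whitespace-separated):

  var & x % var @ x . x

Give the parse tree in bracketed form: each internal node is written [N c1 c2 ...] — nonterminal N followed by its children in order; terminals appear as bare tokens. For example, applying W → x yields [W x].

[X [X [Y [Z [Z [Z [W var]] & [W x]] % [W var]]]] @ [Y [Y [Z [W x]]] . [Z [W x]]]]

X
X @ Y
Y @ Y
Z @ Y
Z % W @ Y
Z & W % W @ Y
W & W % W @ Y
var & W % W @ Y
var & x % W @ Y
var & x % var @ Y
var & x % var @ Y . Z
var & x % var @ Z . Z
var & x % var @ W . Z
var & x % var @ x . Z
var & x % var @ x . W
var & x % var @ x . x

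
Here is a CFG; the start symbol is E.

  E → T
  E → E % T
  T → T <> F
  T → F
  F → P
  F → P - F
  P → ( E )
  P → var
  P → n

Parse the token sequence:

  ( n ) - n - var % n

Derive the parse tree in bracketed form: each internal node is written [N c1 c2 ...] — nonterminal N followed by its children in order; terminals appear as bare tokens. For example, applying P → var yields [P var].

[E [E [T [F [P ( [E [T [F [P n]]]] )] - [F [P n] - [F [P var]]]]]] % [T [F [P n]]]]

E
E % T
T % T
F % T
P - F % T
( E ) - F % T
( T ) - F % T
( F ) - F % T
( P ) - F % T
( n ) - F % T
( n ) - P - F % T
( n ) - n - F % T
( n ) - n - P % T
( n ) - n - var % T
( n ) - n - var % F
( n ) - n - var % P
( n ) - n - var % n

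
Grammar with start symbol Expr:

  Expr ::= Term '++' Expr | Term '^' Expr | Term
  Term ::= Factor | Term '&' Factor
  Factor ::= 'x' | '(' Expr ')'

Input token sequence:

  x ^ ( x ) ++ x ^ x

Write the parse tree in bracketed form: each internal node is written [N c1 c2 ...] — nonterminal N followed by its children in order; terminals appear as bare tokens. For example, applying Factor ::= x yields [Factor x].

[Expr [Term [Factor x]] ^ [Expr [Term [Factor ( [Expr [Term [Factor x]]] )]] ++ [Expr [Term [Factor x]] ^ [Expr [Term [Factor x]]]]]]

Expr
Term ^ Expr
Factor ^ Expr
x ^ Expr
x ^ Term ++ Expr
x ^ Factor ++ Expr
x ^ ( Expr ) ++ Expr
x ^ ( Term ) ++ Expr
x ^ ( Factor ) ++ Expr
x ^ ( x ) ++ Expr
x ^ ( x ) ++ Term ^ Expr
x ^ ( x ) ++ Factor ^ Expr
x ^ ( x ) ++ x ^ Expr
x ^ ( x ) ++ x ^ Term
x ^ ( x ) ++ x ^ Factor
x ^ ( x ) ++ x ^ x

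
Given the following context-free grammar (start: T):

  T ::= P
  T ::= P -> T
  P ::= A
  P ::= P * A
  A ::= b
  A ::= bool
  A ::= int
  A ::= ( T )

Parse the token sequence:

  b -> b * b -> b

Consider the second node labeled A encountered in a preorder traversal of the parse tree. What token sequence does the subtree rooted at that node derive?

b

[T [P [A b]] -> [T [P [P [A b]] * [A b]] -> [T [P [A b]]]]]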